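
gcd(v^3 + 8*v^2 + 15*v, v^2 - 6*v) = v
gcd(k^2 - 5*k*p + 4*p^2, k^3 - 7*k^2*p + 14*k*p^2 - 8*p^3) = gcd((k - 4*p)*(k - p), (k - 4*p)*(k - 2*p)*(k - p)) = k^2 - 5*k*p + 4*p^2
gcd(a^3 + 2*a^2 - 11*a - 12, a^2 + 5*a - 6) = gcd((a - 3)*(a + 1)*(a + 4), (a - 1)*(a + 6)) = 1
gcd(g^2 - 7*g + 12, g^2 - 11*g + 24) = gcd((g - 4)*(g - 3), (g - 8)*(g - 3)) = g - 3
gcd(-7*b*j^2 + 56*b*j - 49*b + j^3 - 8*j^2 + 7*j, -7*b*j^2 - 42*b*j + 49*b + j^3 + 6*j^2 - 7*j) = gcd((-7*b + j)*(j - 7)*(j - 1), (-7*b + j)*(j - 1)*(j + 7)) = 7*b*j - 7*b - j^2 + j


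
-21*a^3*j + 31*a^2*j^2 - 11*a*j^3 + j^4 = j*(-7*a + j)*(-3*a + j)*(-a + j)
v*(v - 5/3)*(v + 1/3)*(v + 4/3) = v^4 - 7*v^2/3 - 20*v/27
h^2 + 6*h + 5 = (h + 1)*(h + 5)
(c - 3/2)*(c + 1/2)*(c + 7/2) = c^3 + 5*c^2/2 - 17*c/4 - 21/8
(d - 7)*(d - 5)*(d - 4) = d^3 - 16*d^2 + 83*d - 140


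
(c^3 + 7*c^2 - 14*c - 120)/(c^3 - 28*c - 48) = (-c^3 - 7*c^2 + 14*c + 120)/(-c^3 + 28*c + 48)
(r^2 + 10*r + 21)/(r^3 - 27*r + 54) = (r^2 + 10*r + 21)/(r^3 - 27*r + 54)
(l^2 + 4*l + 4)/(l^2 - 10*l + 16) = (l^2 + 4*l + 4)/(l^2 - 10*l + 16)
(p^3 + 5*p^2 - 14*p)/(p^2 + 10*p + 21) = p*(p - 2)/(p + 3)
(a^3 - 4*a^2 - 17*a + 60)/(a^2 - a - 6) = (a^2 - a - 20)/(a + 2)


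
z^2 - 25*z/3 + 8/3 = (z - 8)*(z - 1/3)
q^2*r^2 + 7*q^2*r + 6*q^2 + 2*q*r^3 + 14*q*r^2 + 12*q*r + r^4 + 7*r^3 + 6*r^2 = (q + r)^2*(r + 1)*(r + 6)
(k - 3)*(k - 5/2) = k^2 - 11*k/2 + 15/2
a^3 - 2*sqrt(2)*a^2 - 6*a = a*(a - 3*sqrt(2))*(a + sqrt(2))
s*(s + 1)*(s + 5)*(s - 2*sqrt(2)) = s^4 - 2*sqrt(2)*s^3 + 6*s^3 - 12*sqrt(2)*s^2 + 5*s^2 - 10*sqrt(2)*s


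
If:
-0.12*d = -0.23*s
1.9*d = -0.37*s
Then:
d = 0.00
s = 0.00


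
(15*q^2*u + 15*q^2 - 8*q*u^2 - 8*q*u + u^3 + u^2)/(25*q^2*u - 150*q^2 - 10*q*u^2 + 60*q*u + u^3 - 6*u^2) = (3*q*u + 3*q - u^2 - u)/(5*q*u - 30*q - u^2 + 6*u)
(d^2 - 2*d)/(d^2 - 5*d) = (d - 2)/(d - 5)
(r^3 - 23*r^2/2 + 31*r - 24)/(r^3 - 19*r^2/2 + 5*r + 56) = (2*r^2 - 7*r + 6)/(2*r^2 - 3*r - 14)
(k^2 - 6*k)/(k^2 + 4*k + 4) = k*(k - 6)/(k^2 + 4*k + 4)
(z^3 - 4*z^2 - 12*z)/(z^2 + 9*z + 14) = z*(z - 6)/(z + 7)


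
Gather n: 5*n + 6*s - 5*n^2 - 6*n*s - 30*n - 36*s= -5*n^2 + n*(-6*s - 25) - 30*s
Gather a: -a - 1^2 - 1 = -a - 2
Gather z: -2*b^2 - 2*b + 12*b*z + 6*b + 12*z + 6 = -2*b^2 + 4*b + z*(12*b + 12) + 6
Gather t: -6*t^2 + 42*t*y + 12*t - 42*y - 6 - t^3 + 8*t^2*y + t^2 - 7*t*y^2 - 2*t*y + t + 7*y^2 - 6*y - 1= -t^3 + t^2*(8*y - 5) + t*(-7*y^2 + 40*y + 13) + 7*y^2 - 48*y - 7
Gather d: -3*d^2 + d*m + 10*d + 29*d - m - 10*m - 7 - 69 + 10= -3*d^2 + d*(m + 39) - 11*m - 66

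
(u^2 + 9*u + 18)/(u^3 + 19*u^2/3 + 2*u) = 3*(u + 3)/(u*(3*u + 1))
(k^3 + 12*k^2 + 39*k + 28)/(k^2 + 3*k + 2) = (k^2 + 11*k + 28)/(k + 2)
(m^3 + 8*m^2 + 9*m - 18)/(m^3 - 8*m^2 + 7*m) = (m^2 + 9*m + 18)/(m*(m - 7))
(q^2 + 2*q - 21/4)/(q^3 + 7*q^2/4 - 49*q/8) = 2*(2*q - 3)/(q*(4*q - 7))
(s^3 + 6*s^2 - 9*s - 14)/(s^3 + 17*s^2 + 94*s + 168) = (s^2 - s - 2)/(s^2 + 10*s + 24)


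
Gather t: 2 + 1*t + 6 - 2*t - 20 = -t - 12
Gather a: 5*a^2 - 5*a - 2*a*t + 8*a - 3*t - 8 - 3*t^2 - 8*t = 5*a^2 + a*(3 - 2*t) - 3*t^2 - 11*t - 8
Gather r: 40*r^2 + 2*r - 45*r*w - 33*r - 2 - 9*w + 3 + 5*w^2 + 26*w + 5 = 40*r^2 + r*(-45*w - 31) + 5*w^2 + 17*w + 6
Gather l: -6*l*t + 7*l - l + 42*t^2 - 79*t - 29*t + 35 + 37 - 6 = l*(6 - 6*t) + 42*t^2 - 108*t + 66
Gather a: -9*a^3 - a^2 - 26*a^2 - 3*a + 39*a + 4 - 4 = -9*a^3 - 27*a^2 + 36*a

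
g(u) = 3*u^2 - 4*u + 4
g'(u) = 6*u - 4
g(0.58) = 2.69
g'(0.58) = -0.52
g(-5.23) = 106.98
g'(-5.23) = -35.38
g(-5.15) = 104.17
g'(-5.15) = -34.90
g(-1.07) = 11.71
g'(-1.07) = -10.42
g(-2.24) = 28.01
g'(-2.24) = -17.44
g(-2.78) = 38.31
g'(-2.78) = -20.68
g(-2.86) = 39.98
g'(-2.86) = -21.16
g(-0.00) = 4.00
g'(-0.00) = -4.00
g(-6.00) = 136.00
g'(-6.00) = -40.00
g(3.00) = 19.00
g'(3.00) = 14.00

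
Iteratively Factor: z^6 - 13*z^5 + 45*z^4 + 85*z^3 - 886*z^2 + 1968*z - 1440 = (z - 5)*(z^5 - 8*z^4 + 5*z^3 + 110*z^2 - 336*z + 288) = (z - 5)*(z - 4)*(z^4 - 4*z^3 - 11*z^2 + 66*z - 72) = (z - 5)*(z - 4)*(z - 2)*(z^3 - 2*z^2 - 15*z + 36) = (z - 5)*(z - 4)*(z - 3)*(z - 2)*(z^2 + z - 12) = (z - 5)*(z - 4)*(z - 3)*(z - 2)*(z + 4)*(z - 3)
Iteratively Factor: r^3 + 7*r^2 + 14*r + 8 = (r + 2)*(r^2 + 5*r + 4) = (r + 2)*(r + 4)*(r + 1)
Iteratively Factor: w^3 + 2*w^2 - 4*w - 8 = (w + 2)*(w^2 - 4) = (w - 2)*(w + 2)*(w + 2)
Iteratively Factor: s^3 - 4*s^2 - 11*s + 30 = (s - 5)*(s^2 + s - 6) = (s - 5)*(s - 2)*(s + 3)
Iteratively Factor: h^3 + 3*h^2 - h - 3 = (h + 3)*(h^2 - 1) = (h - 1)*(h + 3)*(h + 1)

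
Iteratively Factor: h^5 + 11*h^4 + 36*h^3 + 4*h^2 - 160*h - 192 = (h + 4)*(h^4 + 7*h^3 + 8*h^2 - 28*h - 48) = (h + 2)*(h + 4)*(h^3 + 5*h^2 - 2*h - 24) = (h - 2)*(h + 2)*(h + 4)*(h^2 + 7*h + 12) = (h - 2)*(h + 2)*(h + 4)^2*(h + 3)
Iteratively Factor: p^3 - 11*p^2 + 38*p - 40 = (p - 4)*(p^2 - 7*p + 10) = (p - 5)*(p - 4)*(p - 2)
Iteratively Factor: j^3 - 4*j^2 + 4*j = (j - 2)*(j^2 - 2*j) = j*(j - 2)*(j - 2)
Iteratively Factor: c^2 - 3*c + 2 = (c - 2)*(c - 1)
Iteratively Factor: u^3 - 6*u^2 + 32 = (u + 2)*(u^2 - 8*u + 16) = (u - 4)*(u + 2)*(u - 4)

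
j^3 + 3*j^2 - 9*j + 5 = (j - 1)^2*(j + 5)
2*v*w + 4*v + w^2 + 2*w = (2*v + w)*(w + 2)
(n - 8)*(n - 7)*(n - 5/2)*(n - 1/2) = n^4 - 18*n^3 + 409*n^2/4 - 747*n/4 + 70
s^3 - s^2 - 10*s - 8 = (s - 4)*(s + 1)*(s + 2)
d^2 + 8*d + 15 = (d + 3)*(d + 5)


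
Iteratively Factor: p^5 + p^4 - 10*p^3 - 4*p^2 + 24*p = (p - 2)*(p^4 + 3*p^3 - 4*p^2 - 12*p) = (p - 2)*(p + 3)*(p^3 - 4*p) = (p - 2)*(p + 2)*(p + 3)*(p^2 - 2*p) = p*(p - 2)*(p + 2)*(p + 3)*(p - 2)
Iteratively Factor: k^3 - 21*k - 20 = (k + 1)*(k^2 - k - 20) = (k + 1)*(k + 4)*(k - 5)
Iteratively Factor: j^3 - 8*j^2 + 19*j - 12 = (j - 1)*(j^2 - 7*j + 12) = (j - 4)*(j - 1)*(j - 3)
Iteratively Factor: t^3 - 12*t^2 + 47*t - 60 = (t - 5)*(t^2 - 7*t + 12) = (t - 5)*(t - 3)*(t - 4)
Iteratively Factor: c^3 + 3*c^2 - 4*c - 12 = (c + 2)*(c^2 + c - 6) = (c - 2)*(c + 2)*(c + 3)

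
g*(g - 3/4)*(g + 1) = g^3 + g^2/4 - 3*g/4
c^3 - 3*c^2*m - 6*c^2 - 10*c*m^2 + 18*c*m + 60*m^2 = (c - 6)*(c - 5*m)*(c + 2*m)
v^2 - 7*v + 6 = (v - 6)*(v - 1)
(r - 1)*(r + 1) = r^2 - 1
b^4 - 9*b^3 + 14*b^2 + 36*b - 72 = (b - 6)*(b - 3)*(b - 2)*(b + 2)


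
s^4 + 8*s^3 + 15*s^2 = s^2*(s + 3)*(s + 5)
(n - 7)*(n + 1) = n^2 - 6*n - 7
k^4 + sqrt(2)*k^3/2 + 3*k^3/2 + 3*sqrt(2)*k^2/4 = k^2*(k + 3/2)*(k + sqrt(2)/2)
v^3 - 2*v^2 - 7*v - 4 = (v - 4)*(v + 1)^2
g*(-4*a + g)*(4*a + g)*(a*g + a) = -16*a^3*g^2 - 16*a^3*g + a*g^4 + a*g^3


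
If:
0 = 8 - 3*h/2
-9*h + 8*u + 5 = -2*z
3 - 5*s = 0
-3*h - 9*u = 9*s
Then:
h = 16/3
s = 3/5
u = -107/45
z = 2791/90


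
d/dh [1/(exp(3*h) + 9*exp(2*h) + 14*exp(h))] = (-3*exp(2*h) - 18*exp(h) - 14)*exp(-h)/(exp(2*h) + 9*exp(h) + 14)^2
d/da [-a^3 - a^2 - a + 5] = -3*a^2 - 2*a - 1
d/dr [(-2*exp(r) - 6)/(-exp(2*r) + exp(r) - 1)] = 2*(-(exp(r) + 3)*(2*exp(r) - 1) + exp(2*r) - exp(r) + 1)*exp(r)/(exp(2*r) - exp(r) + 1)^2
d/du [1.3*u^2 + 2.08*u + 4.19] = 2.6*u + 2.08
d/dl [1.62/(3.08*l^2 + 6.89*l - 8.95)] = (-9.9792*l - 11.1618)/(3.08*l^2 + 6.89*l - 8.95)^2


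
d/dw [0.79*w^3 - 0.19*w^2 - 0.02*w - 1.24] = 2.37*w^2 - 0.38*w - 0.02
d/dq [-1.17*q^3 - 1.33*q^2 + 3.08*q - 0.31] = -3.51*q^2 - 2.66*q + 3.08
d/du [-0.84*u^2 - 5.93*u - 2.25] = -1.68*u - 5.93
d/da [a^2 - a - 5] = 2*a - 1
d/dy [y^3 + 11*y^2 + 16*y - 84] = 3*y^2 + 22*y + 16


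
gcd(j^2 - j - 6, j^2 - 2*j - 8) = j + 2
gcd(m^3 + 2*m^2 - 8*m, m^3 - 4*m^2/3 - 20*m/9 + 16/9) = m - 2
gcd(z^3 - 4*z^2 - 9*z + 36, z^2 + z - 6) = z + 3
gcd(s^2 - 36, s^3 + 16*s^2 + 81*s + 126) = s + 6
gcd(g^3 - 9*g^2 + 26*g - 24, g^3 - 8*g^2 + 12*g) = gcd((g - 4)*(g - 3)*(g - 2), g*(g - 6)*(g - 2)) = g - 2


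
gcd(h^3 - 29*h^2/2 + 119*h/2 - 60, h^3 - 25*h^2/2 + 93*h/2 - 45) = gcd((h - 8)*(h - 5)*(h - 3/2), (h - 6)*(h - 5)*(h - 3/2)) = h^2 - 13*h/2 + 15/2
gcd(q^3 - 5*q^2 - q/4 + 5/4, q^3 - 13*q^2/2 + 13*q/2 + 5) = q^2 - 9*q/2 - 5/2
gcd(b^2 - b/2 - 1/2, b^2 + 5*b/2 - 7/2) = b - 1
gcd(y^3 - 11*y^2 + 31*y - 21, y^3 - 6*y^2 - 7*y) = y - 7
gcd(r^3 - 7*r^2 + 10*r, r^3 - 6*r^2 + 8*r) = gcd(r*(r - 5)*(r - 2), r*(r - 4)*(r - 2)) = r^2 - 2*r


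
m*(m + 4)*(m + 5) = m^3 + 9*m^2 + 20*m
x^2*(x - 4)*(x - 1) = x^4 - 5*x^3 + 4*x^2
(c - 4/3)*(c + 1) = c^2 - c/3 - 4/3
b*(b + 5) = b^2 + 5*b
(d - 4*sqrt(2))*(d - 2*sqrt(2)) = d^2 - 6*sqrt(2)*d + 16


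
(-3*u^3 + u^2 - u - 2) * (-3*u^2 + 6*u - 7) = 9*u^5 - 21*u^4 + 30*u^3 - 7*u^2 - 5*u + 14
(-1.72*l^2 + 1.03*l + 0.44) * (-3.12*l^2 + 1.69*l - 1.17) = 5.3664*l^4 - 6.1204*l^3 + 2.3803*l^2 - 0.4615*l - 0.5148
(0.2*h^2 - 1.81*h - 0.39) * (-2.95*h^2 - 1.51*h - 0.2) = -0.59*h^4 + 5.0375*h^3 + 3.8436*h^2 + 0.9509*h + 0.078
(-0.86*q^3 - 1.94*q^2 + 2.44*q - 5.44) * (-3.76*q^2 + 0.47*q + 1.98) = 3.2336*q^5 + 6.8902*q^4 - 11.789*q^3 + 17.76*q^2 + 2.2744*q - 10.7712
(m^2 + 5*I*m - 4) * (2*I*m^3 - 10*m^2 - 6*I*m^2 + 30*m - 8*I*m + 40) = 2*I*m^5 - 20*m^4 - 6*I*m^4 + 60*m^3 - 66*I*m^3 + 120*m^2 + 174*I*m^2 - 120*m + 232*I*m - 160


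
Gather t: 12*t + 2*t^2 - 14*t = 2*t^2 - 2*t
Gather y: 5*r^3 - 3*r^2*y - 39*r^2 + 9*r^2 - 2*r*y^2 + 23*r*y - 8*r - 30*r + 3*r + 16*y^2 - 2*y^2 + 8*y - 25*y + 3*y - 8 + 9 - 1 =5*r^3 - 30*r^2 - 35*r + y^2*(14 - 2*r) + y*(-3*r^2 + 23*r - 14)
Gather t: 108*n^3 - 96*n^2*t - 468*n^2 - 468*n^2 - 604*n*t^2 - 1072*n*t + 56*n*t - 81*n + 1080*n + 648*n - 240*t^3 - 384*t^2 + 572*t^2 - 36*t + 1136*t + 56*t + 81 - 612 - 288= 108*n^3 - 936*n^2 + 1647*n - 240*t^3 + t^2*(188 - 604*n) + t*(-96*n^2 - 1016*n + 1156) - 819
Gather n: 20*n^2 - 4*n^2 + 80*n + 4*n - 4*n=16*n^2 + 80*n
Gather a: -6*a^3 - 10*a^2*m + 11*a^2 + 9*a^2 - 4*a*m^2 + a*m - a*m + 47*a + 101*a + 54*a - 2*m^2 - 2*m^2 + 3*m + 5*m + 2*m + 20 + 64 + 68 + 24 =-6*a^3 + a^2*(20 - 10*m) + a*(202 - 4*m^2) - 4*m^2 + 10*m + 176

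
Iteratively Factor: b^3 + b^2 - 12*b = (b)*(b^2 + b - 12) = b*(b + 4)*(b - 3)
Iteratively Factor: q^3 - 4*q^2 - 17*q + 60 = (q + 4)*(q^2 - 8*q + 15) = (q - 3)*(q + 4)*(q - 5)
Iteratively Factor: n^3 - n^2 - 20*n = (n + 4)*(n^2 - 5*n) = (n - 5)*(n + 4)*(n)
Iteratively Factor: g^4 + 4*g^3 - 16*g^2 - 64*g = (g + 4)*(g^3 - 16*g) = (g - 4)*(g + 4)*(g^2 + 4*g) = (g - 4)*(g + 4)^2*(g)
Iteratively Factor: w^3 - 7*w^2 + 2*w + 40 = (w - 4)*(w^2 - 3*w - 10) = (w - 4)*(w + 2)*(w - 5)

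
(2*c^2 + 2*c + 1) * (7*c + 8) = 14*c^3 + 30*c^2 + 23*c + 8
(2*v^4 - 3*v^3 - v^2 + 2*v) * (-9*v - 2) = -18*v^5 + 23*v^4 + 15*v^3 - 16*v^2 - 4*v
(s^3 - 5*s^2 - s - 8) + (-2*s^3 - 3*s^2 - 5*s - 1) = -s^3 - 8*s^2 - 6*s - 9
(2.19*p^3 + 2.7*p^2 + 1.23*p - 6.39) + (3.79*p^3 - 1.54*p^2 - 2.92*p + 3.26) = 5.98*p^3 + 1.16*p^2 - 1.69*p - 3.13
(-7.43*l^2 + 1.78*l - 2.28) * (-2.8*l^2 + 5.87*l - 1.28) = 20.804*l^4 - 48.5981*l^3 + 26.343*l^2 - 15.662*l + 2.9184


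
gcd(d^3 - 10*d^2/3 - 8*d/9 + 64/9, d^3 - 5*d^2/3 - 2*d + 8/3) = d^2 - 2*d/3 - 8/3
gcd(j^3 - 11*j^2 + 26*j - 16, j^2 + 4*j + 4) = 1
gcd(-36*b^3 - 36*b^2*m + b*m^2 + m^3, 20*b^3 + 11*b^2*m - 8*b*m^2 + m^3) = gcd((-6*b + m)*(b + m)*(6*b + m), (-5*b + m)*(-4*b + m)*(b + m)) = b + m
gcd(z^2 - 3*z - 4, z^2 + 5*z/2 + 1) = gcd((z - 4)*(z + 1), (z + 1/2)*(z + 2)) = 1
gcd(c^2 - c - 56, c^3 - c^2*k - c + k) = 1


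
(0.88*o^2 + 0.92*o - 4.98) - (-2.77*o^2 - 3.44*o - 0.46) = 3.65*o^2 + 4.36*o - 4.52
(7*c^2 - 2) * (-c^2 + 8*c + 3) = -7*c^4 + 56*c^3 + 23*c^2 - 16*c - 6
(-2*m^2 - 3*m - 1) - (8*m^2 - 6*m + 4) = -10*m^2 + 3*m - 5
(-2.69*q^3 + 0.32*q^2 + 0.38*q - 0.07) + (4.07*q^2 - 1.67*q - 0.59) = -2.69*q^3 + 4.39*q^2 - 1.29*q - 0.66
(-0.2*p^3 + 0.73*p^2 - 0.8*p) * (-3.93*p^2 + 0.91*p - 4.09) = 0.786*p^5 - 3.0509*p^4 + 4.6263*p^3 - 3.7137*p^2 + 3.272*p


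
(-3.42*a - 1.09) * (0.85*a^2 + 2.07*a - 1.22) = -2.907*a^3 - 8.0059*a^2 + 1.9161*a + 1.3298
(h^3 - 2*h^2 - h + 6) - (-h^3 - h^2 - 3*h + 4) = 2*h^3 - h^2 + 2*h + 2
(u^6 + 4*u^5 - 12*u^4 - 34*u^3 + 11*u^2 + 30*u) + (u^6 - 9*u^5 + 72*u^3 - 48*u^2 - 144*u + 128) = 2*u^6 - 5*u^5 - 12*u^4 + 38*u^3 - 37*u^2 - 114*u + 128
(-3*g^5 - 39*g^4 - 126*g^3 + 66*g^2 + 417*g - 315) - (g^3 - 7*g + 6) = -3*g^5 - 39*g^4 - 127*g^3 + 66*g^2 + 424*g - 321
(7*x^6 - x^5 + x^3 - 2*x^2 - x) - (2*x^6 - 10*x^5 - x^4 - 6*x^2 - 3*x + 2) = 5*x^6 + 9*x^5 + x^4 + x^3 + 4*x^2 + 2*x - 2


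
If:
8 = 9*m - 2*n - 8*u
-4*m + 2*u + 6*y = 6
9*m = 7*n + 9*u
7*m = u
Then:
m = -56/221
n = 432/221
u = -392/221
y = 943/663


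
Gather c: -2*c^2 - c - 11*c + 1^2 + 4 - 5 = -2*c^2 - 12*c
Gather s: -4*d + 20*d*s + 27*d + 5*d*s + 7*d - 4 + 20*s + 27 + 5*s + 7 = 30*d + s*(25*d + 25) + 30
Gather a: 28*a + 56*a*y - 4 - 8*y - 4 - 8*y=a*(56*y + 28) - 16*y - 8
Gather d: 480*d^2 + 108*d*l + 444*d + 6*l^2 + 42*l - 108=480*d^2 + d*(108*l + 444) + 6*l^2 + 42*l - 108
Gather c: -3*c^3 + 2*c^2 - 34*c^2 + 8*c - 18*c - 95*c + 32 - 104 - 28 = -3*c^3 - 32*c^2 - 105*c - 100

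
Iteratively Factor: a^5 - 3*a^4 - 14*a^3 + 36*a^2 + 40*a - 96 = (a + 3)*(a^4 - 6*a^3 + 4*a^2 + 24*a - 32) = (a - 2)*(a + 3)*(a^3 - 4*a^2 - 4*a + 16) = (a - 2)^2*(a + 3)*(a^2 - 2*a - 8) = (a - 4)*(a - 2)^2*(a + 3)*(a + 2)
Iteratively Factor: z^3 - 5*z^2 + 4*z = (z)*(z^2 - 5*z + 4) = z*(z - 1)*(z - 4)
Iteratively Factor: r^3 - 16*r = (r - 4)*(r^2 + 4*r) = r*(r - 4)*(r + 4)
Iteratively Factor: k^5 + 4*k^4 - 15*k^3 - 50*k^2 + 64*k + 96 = (k - 2)*(k^4 + 6*k^3 - 3*k^2 - 56*k - 48) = (k - 3)*(k - 2)*(k^3 + 9*k^2 + 24*k + 16) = (k - 3)*(k - 2)*(k + 4)*(k^2 + 5*k + 4) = (k - 3)*(k - 2)*(k + 4)^2*(k + 1)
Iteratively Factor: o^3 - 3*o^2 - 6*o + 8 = (o - 4)*(o^2 + o - 2) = (o - 4)*(o + 2)*(o - 1)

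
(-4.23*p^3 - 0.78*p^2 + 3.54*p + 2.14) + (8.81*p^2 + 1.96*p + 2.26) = -4.23*p^3 + 8.03*p^2 + 5.5*p + 4.4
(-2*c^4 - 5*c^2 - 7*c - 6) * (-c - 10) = 2*c^5 + 20*c^4 + 5*c^3 + 57*c^2 + 76*c + 60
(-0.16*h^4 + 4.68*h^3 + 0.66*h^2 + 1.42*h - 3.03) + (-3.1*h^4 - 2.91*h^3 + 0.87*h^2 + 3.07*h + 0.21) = -3.26*h^4 + 1.77*h^3 + 1.53*h^2 + 4.49*h - 2.82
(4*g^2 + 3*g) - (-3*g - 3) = 4*g^2 + 6*g + 3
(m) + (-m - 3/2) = -3/2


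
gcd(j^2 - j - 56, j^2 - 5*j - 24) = j - 8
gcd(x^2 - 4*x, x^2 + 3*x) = x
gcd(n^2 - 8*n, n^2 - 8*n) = n^2 - 8*n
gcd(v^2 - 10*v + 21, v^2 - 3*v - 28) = v - 7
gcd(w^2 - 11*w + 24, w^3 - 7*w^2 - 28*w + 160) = w - 8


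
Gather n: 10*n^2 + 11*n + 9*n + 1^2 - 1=10*n^2 + 20*n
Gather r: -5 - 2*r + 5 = -2*r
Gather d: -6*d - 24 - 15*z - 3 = -6*d - 15*z - 27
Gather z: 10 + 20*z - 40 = 20*z - 30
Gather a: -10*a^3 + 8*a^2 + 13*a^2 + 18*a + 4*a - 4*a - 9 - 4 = -10*a^3 + 21*a^2 + 18*a - 13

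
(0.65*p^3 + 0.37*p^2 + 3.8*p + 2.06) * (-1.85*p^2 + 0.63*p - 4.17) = -1.2025*p^5 - 0.275*p^4 - 9.5074*p^3 - 2.9599*p^2 - 14.5482*p - 8.5902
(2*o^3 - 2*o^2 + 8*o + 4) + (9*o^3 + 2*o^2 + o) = 11*o^3 + 9*o + 4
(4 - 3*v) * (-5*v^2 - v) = 15*v^3 - 17*v^2 - 4*v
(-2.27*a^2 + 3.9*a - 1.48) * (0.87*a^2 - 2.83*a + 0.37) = -1.9749*a^4 + 9.8171*a^3 - 13.1645*a^2 + 5.6314*a - 0.5476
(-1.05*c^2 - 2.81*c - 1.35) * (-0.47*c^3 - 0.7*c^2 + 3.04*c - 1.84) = 0.4935*c^5 + 2.0557*c^4 - 0.5905*c^3 - 5.6654*c^2 + 1.0664*c + 2.484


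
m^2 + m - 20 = (m - 4)*(m + 5)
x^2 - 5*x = x*(x - 5)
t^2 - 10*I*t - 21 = (t - 7*I)*(t - 3*I)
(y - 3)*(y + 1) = y^2 - 2*y - 3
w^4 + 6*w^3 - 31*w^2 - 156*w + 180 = (w - 5)*(w - 1)*(w + 6)^2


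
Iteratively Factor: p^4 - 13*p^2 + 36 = (p + 2)*(p^3 - 2*p^2 - 9*p + 18) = (p - 3)*(p + 2)*(p^2 + p - 6) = (p - 3)*(p + 2)*(p + 3)*(p - 2)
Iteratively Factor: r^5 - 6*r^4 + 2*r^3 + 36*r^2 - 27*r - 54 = (r + 2)*(r^4 - 8*r^3 + 18*r^2 - 27) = (r - 3)*(r + 2)*(r^3 - 5*r^2 + 3*r + 9) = (r - 3)*(r + 1)*(r + 2)*(r^2 - 6*r + 9) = (r - 3)^2*(r + 1)*(r + 2)*(r - 3)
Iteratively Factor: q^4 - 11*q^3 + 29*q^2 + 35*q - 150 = (q - 5)*(q^3 - 6*q^2 - q + 30) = (q - 5)*(q - 3)*(q^2 - 3*q - 10) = (q - 5)*(q - 3)*(q + 2)*(q - 5)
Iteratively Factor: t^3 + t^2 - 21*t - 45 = (t + 3)*(t^2 - 2*t - 15) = (t + 3)^2*(t - 5)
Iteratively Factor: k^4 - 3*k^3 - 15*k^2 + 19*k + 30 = (k + 3)*(k^3 - 6*k^2 + 3*k + 10) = (k - 5)*(k + 3)*(k^2 - k - 2) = (k - 5)*(k + 1)*(k + 3)*(k - 2)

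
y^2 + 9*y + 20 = (y + 4)*(y + 5)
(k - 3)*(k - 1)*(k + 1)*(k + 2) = k^4 - k^3 - 7*k^2 + k + 6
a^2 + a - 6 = (a - 2)*(a + 3)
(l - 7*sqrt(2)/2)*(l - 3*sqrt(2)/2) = l^2 - 5*sqrt(2)*l + 21/2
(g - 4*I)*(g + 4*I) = g^2 + 16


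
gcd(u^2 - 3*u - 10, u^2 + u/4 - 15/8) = 1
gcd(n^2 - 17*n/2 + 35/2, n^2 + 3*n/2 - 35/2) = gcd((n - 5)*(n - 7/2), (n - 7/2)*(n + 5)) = n - 7/2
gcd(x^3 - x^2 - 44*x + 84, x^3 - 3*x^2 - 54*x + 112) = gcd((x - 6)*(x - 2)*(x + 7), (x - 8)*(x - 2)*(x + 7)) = x^2 + 5*x - 14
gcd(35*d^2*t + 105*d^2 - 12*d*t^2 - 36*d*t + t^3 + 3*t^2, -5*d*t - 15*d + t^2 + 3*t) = -5*d*t - 15*d + t^2 + 3*t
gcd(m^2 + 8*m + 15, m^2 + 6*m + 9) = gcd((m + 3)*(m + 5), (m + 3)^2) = m + 3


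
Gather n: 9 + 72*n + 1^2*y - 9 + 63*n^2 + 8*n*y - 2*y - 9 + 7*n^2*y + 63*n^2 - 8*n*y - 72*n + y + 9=n^2*(7*y + 126)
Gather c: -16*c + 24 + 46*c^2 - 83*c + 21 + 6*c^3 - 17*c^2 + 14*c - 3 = 6*c^3 + 29*c^2 - 85*c + 42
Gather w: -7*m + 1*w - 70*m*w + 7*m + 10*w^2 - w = -70*m*w + 10*w^2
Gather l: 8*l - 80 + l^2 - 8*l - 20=l^2 - 100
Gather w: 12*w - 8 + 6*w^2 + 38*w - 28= 6*w^2 + 50*w - 36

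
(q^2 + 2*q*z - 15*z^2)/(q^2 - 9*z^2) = (q + 5*z)/(q + 3*z)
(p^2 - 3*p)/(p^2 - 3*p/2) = 2*(p - 3)/(2*p - 3)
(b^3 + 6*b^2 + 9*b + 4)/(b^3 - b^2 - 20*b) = (b^2 + 2*b + 1)/(b*(b - 5))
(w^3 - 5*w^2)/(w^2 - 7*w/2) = 2*w*(w - 5)/(2*w - 7)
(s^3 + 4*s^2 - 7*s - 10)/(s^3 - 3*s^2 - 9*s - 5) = (s^2 + 3*s - 10)/(s^2 - 4*s - 5)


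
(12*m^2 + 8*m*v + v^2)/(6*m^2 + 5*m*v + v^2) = (6*m + v)/(3*m + v)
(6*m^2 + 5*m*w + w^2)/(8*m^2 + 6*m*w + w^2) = (3*m + w)/(4*m + w)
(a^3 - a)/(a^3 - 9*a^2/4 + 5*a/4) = 4*(a + 1)/(4*a - 5)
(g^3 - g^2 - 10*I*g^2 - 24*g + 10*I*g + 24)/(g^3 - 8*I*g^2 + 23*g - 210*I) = (g^2 - g*(1 + 4*I) + 4*I)/(g^2 - 2*I*g + 35)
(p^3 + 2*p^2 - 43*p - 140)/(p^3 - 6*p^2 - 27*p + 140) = (p + 4)/(p - 4)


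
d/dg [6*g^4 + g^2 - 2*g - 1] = 24*g^3 + 2*g - 2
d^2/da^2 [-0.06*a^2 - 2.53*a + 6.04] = -0.120000000000000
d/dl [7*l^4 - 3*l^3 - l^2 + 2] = l*(28*l^2 - 9*l - 2)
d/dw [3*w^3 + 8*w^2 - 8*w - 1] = 9*w^2 + 16*w - 8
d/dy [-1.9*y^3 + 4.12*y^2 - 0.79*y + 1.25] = -5.7*y^2 + 8.24*y - 0.79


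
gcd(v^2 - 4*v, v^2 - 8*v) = v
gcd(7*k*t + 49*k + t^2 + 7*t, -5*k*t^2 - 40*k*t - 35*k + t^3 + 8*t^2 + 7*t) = t + 7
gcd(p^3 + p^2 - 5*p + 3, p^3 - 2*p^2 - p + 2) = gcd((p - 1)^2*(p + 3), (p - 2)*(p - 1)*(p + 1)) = p - 1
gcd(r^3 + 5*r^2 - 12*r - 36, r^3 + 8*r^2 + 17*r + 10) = r + 2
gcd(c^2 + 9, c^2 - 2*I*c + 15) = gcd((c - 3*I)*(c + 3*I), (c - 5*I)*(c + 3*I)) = c + 3*I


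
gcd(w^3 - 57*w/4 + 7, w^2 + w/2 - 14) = w^2 + w/2 - 14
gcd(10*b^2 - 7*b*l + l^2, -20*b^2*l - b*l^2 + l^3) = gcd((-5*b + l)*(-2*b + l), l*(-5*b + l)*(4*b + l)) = 5*b - l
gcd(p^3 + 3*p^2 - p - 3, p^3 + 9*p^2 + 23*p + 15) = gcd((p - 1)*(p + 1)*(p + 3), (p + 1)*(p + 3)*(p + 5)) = p^2 + 4*p + 3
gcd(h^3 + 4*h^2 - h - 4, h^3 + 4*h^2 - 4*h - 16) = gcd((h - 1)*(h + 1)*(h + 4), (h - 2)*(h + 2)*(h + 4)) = h + 4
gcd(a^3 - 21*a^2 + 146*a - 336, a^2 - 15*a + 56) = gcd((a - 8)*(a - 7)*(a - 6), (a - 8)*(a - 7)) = a^2 - 15*a + 56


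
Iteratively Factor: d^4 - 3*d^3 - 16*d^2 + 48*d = (d - 4)*(d^3 + d^2 - 12*d) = (d - 4)*(d + 4)*(d^2 - 3*d) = d*(d - 4)*(d + 4)*(d - 3)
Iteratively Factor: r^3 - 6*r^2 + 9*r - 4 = (r - 1)*(r^2 - 5*r + 4) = (r - 4)*(r - 1)*(r - 1)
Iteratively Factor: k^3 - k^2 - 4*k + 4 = (k - 2)*(k^2 + k - 2) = (k - 2)*(k - 1)*(k + 2)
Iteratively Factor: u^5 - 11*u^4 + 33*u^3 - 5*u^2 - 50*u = (u - 5)*(u^4 - 6*u^3 + 3*u^2 + 10*u) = u*(u - 5)*(u^3 - 6*u^2 + 3*u + 10) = u*(u - 5)*(u - 2)*(u^2 - 4*u - 5) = u*(u - 5)^2*(u - 2)*(u + 1)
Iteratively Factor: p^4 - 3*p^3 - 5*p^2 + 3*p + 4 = (p + 1)*(p^3 - 4*p^2 - p + 4) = (p + 1)^2*(p^2 - 5*p + 4) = (p - 4)*(p + 1)^2*(p - 1)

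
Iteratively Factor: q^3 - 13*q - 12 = (q + 3)*(q^2 - 3*q - 4) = (q - 4)*(q + 3)*(q + 1)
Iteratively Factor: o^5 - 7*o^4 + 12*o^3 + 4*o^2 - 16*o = (o - 2)*(o^4 - 5*o^3 + 2*o^2 + 8*o) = (o - 4)*(o - 2)*(o^3 - o^2 - 2*o) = o*(o - 4)*(o - 2)*(o^2 - o - 2) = o*(o - 4)*(o - 2)^2*(o + 1)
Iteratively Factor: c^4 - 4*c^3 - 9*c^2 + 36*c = (c)*(c^3 - 4*c^2 - 9*c + 36) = c*(c + 3)*(c^2 - 7*c + 12) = c*(c - 3)*(c + 3)*(c - 4)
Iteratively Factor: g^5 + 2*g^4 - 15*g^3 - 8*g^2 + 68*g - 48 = (g - 2)*(g^4 + 4*g^3 - 7*g^2 - 22*g + 24) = (g - 2)*(g + 4)*(g^3 - 7*g + 6) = (g - 2)*(g + 3)*(g + 4)*(g^2 - 3*g + 2) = (g - 2)^2*(g + 3)*(g + 4)*(g - 1)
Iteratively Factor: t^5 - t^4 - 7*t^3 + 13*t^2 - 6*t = (t + 3)*(t^4 - 4*t^3 + 5*t^2 - 2*t) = (t - 1)*(t + 3)*(t^3 - 3*t^2 + 2*t) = (t - 2)*(t - 1)*(t + 3)*(t^2 - t) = t*(t - 2)*(t - 1)*(t + 3)*(t - 1)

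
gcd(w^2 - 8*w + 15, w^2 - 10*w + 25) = w - 5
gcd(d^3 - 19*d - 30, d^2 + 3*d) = d + 3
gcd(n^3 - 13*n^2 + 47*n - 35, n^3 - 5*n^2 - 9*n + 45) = n - 5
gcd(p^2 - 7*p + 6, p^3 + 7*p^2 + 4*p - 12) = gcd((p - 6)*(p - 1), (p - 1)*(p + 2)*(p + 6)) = p - 1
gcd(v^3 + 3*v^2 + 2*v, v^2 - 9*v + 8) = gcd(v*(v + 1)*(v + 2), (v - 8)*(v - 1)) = 1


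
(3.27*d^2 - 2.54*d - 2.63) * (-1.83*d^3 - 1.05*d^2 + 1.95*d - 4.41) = -5.9841*d^5 + 1.2147*d^4 + 13.8564*d^3 - 16.6122*d^2 + 6.0729*d + 11.5983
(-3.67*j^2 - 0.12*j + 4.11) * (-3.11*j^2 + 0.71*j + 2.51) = 11.4137*j^4 - 2.2325*j^3 - 22.079*j^2 + 2.6169*j + 10.3161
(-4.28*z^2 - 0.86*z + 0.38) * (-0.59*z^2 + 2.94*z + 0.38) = 2.5252*z^4 - 12.0758*z^3 - 4.379*z^2 + 0.7904*z + 0.1444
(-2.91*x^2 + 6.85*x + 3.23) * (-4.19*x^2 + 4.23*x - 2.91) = 12.1929*x^4 - 41.0108*x^3 + 23.9099*x^2 - 6.2706*x - 9.3993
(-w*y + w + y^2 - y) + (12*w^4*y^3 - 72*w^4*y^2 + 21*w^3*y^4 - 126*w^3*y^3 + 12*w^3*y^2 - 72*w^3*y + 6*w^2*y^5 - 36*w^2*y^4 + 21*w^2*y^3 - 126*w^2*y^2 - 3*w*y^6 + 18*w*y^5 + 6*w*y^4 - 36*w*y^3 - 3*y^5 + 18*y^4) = 12*w^4*y^3 - 72*w^4*y^2 + 21*w^3*y^4 - 126*w^3*y^3 + 12*w^3*y^2 - 72*w^3*y + 6*w^2*y^5 - 36*w^2*y^4 + 21*w^2*y^3 - 126*w^2*y^2 - 3*w*y^6 + 18*w*y^5 + 6*w*y^4 - 36*w*y^3 - w*y + w - 3*y^5 + 18*y^4 + y^2 - y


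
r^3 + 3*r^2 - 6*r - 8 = (r - 2)*(r + 1)*(r + 4)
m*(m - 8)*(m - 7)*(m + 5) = m^4 - 10*m^3 - 19*m^2 + 280*m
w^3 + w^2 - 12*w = w*(w - 3)*(w + 4)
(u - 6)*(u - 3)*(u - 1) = u^3 - 10*u^2 + 27*u - 18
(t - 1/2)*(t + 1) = t^2 + t/2 - 1/2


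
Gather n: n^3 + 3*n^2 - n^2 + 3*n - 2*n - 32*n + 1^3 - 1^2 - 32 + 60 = n^3 + 2*n^2 - 31*n + 28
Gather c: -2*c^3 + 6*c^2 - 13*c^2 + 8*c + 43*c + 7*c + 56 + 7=-2*c^3 - 7*c^2 + 58*c + 63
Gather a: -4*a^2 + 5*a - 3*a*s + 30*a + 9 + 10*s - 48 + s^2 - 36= -4*a^2 + a*(35 - 3*s) + s^2 + 10*s - 75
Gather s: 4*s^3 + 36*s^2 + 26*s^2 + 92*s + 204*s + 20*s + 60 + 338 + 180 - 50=4*s^3 + 62*s^2 + 316*s + 528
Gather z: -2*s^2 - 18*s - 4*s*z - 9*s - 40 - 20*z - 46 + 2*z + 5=-2*s^2 - 27*s + z*(-4*s - 18) - 81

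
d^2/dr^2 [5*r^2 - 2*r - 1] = 10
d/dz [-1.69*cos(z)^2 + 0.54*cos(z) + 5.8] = (3.38*cos(z) - 0.54)*sin(z)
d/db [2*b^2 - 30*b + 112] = 4*b - 30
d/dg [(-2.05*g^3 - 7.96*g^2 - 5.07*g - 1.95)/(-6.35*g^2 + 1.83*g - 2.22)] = (13.0175*g^4 - 7.503*g^3 - 33.1083*g^2 + 10.5774*g + 14.8239)/(40.3225*g^4 - 23.241*g^3 + 31.5429*g^2 - 8.1252*g + 4.9284)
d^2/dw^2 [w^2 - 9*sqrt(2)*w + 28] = 2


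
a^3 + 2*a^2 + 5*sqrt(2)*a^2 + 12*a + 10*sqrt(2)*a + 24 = (a + 2)*(a + 2*sqrt(2))*(a + 3*sqrt(2))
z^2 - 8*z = z*(z - 8)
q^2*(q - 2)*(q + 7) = q^4 + 5*q^3 - 14*q^2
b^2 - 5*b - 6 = (b - 6)*(b + 1)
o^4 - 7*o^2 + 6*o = o*(o - 2)*(o - 1)*(o + 3)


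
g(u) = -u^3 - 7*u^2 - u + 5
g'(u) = -3*u^2 - 14*u - 1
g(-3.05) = -28.69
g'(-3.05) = 13.79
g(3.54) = -130.62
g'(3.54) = -88.15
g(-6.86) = 5.27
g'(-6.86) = -46.14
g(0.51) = 2.54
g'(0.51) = -8.92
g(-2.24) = -16.64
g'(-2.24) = 15.31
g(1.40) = -12.86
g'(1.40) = -26.48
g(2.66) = -66.01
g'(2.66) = -59.47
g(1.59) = -18.31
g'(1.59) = -30.84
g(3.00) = -88.00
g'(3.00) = -70.00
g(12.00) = -2743.00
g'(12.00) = -601.00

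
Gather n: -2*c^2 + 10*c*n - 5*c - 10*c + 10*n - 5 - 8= -2*c^2 - 15*c + n*(10*c + 10) - 13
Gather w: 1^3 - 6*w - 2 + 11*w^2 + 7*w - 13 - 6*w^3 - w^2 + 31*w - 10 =-6*w^3 + 10*w^2 + 32*w - 24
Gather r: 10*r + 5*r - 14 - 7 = 15*r - 21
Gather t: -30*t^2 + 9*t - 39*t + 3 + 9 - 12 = -30*t^2 - 30*t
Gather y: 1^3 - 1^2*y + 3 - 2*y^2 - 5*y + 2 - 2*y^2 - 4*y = -4*y^2 - 10*y + 6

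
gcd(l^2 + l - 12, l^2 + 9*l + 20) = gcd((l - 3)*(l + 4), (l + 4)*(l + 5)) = l + 4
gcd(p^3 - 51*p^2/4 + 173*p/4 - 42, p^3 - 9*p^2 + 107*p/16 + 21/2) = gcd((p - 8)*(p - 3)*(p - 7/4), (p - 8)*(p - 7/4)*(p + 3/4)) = p^2 - 39*p/4 + 14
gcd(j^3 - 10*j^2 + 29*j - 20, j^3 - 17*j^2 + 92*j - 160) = j^2 - 9*j + 20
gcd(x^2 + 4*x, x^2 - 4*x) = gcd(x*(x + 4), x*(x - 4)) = x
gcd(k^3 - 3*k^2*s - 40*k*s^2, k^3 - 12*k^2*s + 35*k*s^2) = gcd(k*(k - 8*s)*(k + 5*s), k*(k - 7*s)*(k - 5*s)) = k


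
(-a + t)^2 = a^2 - 2*a*t + t^2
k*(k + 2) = k^2 + 2*k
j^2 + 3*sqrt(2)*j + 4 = (j + sqrt(2))*(j + 2*sqrt(2))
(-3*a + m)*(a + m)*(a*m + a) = -3*a^3*m - 3*a^3 - 2*a^2*m^2 - 2*a^2*m + a*m^3 + a*m^2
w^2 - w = w*(w - 1)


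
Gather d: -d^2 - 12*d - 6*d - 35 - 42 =-d^2 - 18*d - 77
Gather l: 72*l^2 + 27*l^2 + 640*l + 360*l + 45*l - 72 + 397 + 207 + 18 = 99*l^2 + 1045*l + 550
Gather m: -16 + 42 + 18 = 44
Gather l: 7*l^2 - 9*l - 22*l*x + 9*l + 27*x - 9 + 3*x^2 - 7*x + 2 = 7*l^2 - 22*l*x + 3*x^2 + 20*x - 7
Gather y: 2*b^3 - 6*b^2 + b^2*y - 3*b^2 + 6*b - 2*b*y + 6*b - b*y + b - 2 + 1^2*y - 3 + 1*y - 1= 2*b^3 - 9*b^2 + 13*b + y*(b^2 - 3*b + 2) - 6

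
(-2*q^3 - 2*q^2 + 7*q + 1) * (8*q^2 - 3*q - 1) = -16*q^5 - 10*q^4 + 64*q^3 - 11*q^2 - 10*q - 1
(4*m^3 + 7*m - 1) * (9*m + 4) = 36*m^4 + 16*m^3 + 63*m^2 + 19*m - 4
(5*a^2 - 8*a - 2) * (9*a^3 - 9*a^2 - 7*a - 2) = 45*a^5 - 117*a^4 + 19*a^3 + 64*a^2 + 30*a + 4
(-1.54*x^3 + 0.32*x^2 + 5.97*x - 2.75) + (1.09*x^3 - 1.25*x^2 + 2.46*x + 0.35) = -0.45*x^3 - 0.93*x^2 + 8.43*x - 2.4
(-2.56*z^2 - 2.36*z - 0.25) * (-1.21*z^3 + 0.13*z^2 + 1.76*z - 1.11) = 3.0976*z^5 + 2.5228*z^4 - 4.5099*z^3 - 1.3445*z^2 + 2.1796*z + 0.2775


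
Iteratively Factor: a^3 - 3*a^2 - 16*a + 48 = (a + 4)*(a^2 - 7*a + 12) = (a - 4)*(a + 4)*(a - 3)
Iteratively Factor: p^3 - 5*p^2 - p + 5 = (p - 5)*(p^2 - 1) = (p - 5)*(p + 1)*(p - 1)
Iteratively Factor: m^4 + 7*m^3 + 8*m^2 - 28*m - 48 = (m + 4)*(m^3 + 3*m^2 - 4*m - 12) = (m + 3)*(m + 4)*(m^2 - 4) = (m + 2)*(m + 3)*(m + 4)*(m - 2)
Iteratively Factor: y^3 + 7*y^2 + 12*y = (y + 3)*(y^2 + 4*y) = (y + 3)*(y + 4)*(y)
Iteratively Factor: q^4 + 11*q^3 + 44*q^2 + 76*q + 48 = (q + 3)*(q^3 + 8*q^2 + 20*q + 16) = (q + 3)*(q + 4)*(q^2 + 4*q + 4) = (q + 2)*(q + 3)*(q + 4)*(q + 2)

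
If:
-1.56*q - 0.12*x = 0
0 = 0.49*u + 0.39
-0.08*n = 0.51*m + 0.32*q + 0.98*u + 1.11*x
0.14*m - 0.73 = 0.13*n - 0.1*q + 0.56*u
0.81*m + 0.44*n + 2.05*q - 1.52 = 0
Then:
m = 1.91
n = -0.12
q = 0.01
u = -0.80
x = -0.17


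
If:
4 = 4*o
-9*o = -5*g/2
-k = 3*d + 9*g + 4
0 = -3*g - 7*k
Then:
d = -244/21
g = 18/5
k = -54/35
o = 1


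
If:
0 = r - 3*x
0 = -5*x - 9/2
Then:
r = -27/10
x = -9/10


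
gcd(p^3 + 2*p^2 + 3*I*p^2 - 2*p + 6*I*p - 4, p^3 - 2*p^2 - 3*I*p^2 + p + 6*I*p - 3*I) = 1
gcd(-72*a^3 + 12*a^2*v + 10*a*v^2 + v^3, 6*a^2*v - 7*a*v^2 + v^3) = 1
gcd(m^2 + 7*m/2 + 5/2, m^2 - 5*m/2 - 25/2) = m + 5/2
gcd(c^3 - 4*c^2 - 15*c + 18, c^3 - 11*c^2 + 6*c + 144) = c^2 - 3*c - 18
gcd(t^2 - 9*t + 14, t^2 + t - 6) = t - 2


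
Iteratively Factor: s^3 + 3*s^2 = (s + 3)*(s^2) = s*(s + 3)*(s)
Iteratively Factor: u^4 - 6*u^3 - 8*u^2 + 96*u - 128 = (u - 4)*(u^3 - 2*u^2 - 16*u + 32) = (u - 4)*(u - 2)*(u^2 - 16) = (u - 4)*(u - 2)*(u + 4)*(u - 4)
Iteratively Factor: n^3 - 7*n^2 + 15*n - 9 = (n - 3)*(n^2 - 4*n + 3) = (n - 3)*(n - 1)*(n - 3)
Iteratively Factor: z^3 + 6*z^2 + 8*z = (z + 2)*(z^2 + 4*z) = (z + 2)*(z + 4)*(z)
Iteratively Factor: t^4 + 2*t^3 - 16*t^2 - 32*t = (t)*(t^3 + 2*t^2 - 16*t - 32) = t*(t - 4)*(t^2 + 6*t + 8) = t*(t - 4)*(t + 2)*(t + 4)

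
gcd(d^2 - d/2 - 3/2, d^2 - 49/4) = 1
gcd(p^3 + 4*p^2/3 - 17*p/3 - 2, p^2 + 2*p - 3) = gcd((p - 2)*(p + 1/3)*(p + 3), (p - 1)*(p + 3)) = p + 3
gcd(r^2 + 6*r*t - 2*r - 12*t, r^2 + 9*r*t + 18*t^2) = r + 6*t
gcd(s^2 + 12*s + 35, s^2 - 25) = s + 5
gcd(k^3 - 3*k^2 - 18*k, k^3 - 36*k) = k^2 - 6*k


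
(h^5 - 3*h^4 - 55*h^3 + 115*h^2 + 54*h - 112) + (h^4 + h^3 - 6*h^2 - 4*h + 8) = h^5 - 2*h^4 - 54*h^3 + 109*h^2 + 50*h - 104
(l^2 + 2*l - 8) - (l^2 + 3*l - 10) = 2 - l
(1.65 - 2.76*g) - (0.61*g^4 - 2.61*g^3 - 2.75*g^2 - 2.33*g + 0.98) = -0.61*g^4 + 2.61*g^3 + 2.75*g^2 - 0.43*g + 0.67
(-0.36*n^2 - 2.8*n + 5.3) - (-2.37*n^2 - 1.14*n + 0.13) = 2.01*n^2 - 1.66*n + 5.17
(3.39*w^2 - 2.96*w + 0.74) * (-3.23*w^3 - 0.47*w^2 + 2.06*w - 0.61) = -10.9497*w^5 + 7.9675*w^4 + 5.9844*w^3 - 8.5133*w^2 + 3.33*w - 0.4514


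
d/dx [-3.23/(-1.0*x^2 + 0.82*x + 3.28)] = (2.6486 - 6.46*x)/(-1.0*x^2 + 0.82*x + 3.28)^2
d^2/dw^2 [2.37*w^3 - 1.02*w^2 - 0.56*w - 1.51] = 14.22*w - 2.04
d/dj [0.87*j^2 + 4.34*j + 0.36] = 1.74*j + 4.34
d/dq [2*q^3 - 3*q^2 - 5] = 6*q*(q - 1)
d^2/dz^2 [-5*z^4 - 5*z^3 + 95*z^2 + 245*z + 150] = -60*z^2 - 30*z + 190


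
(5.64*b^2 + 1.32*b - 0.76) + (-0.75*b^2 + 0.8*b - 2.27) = 4.89*b^2 + 2.12*b - 3.03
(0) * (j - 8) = 0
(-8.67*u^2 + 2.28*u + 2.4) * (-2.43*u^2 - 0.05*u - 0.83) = 21.0681*u^4 - 5.1069*u^3 + 1.2501*u^2 - 2.0124*u - 1.992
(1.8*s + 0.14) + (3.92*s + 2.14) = 5.72*s + 2.28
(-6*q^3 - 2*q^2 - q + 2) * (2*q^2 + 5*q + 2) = -12*q^5 - 34*q^4 - 24*q^3 - 5*q^2 + 8*q + 4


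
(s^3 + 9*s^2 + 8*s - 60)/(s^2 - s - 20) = (-s^3 - 9*s^2 - 8*s + 60)/(-s^2 + s + 20)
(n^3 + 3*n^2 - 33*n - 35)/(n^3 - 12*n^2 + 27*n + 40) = (n + 7)/(n - 8)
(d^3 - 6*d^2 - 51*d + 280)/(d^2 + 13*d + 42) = (d^2 - 13*d + 40)/(d + 6)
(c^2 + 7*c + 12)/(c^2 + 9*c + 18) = (c + 4)/(c + 6)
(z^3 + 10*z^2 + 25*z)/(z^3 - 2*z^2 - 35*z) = (z + 5)/(z - 7)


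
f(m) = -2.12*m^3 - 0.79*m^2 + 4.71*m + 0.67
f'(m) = -6.36*m^2 - 1.58*m + 4.71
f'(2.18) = -28.96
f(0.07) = 1.00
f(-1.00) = -2.71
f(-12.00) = 3493.75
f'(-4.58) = -121.46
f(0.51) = 2.59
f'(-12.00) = -892.17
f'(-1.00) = -0.07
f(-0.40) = -1.20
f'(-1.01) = -0.18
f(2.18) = -14.78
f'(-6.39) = -244.89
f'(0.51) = 2.25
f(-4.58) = 166.20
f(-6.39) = 491.46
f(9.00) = -1566.41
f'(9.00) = -524.67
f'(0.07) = 4.57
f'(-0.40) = 4.32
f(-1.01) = -2.71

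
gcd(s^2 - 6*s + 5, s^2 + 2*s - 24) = 1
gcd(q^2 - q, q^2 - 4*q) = q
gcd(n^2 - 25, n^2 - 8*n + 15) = n - 5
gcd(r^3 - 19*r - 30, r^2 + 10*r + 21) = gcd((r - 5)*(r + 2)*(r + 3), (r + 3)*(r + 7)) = r + 3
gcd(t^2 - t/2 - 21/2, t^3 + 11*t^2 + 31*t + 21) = t + 3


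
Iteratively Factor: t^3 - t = (t - 1)*(t^2 + t) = t*(t - 1)*(t + 1)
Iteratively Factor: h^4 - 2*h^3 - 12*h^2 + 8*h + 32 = (h - 4)*(h^3 + 2*h^2 - 4*h - 8) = (h - 4)*(h + 2)*(h^2 - 4) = (h - 4)*(h + 2)^2*(h - 2)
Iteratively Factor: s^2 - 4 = (s + 2)*(s - 2)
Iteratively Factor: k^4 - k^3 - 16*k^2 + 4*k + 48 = (k + 3)*(k^3 - 4*k^2 - 4*k + 16) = (k - 4)*(k + 3)*(k^2 - 4) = (k - 4)*(k + 2)*(k + 3)*(k - 2)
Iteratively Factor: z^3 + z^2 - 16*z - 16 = (z + 4)*(z^2 - 3*z - 4) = (z + 1)*(z + 4)*(z - 4)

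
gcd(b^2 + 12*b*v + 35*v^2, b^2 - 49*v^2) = b + 7*v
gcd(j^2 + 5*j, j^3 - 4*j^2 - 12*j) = j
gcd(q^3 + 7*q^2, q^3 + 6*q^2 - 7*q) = q^2 + 7*q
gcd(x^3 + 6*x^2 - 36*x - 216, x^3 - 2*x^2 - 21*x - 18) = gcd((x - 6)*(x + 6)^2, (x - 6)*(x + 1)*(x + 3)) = x - 6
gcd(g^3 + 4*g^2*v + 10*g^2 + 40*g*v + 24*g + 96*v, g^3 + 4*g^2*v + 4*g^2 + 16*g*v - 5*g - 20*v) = g + 4*v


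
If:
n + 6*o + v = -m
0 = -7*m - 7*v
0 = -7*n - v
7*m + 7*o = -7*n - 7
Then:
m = -42/47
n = -6/47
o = 1/47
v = 42/47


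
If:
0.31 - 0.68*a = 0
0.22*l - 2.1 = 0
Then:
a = 0.46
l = 9.55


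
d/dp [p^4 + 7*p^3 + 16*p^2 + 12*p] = 4*p^3 + 21*p^2 + 32*p + 12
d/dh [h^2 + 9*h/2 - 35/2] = 2*h + 9/2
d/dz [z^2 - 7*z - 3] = 2*z - 7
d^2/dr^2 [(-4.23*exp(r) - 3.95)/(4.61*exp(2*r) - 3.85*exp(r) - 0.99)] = (-89.896383*exp(4*r) - 410.859335*exp(3*r) + 94.487943*exp(2*r) - 114.53585*exp(r) + 10.909602)*exp(r)/(97.972181*exp(6*r) - 245.461755*exp(5*r) + 141.876438*exp(4*r) + 48.359465*exp(3*r) - 30.468042*exp(2*r) - 11.320155*exp(r) - 0.970299)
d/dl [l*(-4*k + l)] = -4*k + 2*l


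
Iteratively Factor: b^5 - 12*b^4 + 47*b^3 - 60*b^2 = (b - 5)*(b^4 - 7*b^3 + 12*b^2) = b*(b - 5)*(b^3 - 7*b^2 + 12*b) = b*(b - 5)*(b - 4)*(b^2 - 3*b) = b*(b - 5)*(b - 4)*(b - 3)*(b)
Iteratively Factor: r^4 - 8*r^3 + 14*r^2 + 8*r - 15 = (r - 3)*(r^3 - 5*r^2 - r + 5) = (r - 3)*(r + 1)*(r^2 - 6*r + 5) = (r - 3)*(r - 1)*(r + 1)*(r - 5)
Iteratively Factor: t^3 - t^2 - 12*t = (t + 3)*(t^2 - 4*t) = t*(t + 3)*(t - 4)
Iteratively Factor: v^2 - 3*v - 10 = (v + 2)*(v - 5)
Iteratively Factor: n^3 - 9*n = (n)*(n^2 - 9) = n*(n + 3)*(n - 3)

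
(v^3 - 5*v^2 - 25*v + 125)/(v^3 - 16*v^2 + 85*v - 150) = (v + 5)/(v - 6)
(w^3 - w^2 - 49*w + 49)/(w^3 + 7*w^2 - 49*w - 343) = (w - 1)/(w + 7)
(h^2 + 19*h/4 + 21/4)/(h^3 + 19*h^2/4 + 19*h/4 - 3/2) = (4*h + 7)/(4*h^2 + 7*h - 2)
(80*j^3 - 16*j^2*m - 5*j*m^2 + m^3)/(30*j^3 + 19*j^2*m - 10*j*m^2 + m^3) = (16*j^2 - m^2)/(6*j^2 + 5*j*m - m^2)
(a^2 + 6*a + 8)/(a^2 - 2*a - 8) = (a + 4)/(a - 4)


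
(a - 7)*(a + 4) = a^2 - 3*a - 28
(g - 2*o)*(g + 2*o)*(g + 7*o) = g^3 + 7*g^2*o - 4*g*o^2 - 28*o^3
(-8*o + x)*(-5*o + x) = 40*o^2 - 13*o*x + x^2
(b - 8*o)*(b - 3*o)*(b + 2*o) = b^3 - 9*b^2*o + 2*b*o^2 + 48*o^3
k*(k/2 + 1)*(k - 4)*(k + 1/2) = k^4/2 - 3*k^3/4 - 9*k^2/2 - 2*k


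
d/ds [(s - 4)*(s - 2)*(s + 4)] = 3*s^2 - 4*s - 16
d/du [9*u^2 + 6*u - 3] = 18*u + 6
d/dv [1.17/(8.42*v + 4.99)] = -9.8514/(8.42*v + 4.99)^2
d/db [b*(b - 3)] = 2*b - 3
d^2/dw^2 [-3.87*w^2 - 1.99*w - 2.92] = -7.74000000000000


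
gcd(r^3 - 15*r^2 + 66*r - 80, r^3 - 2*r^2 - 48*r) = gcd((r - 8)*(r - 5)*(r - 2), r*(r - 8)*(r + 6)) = r - 8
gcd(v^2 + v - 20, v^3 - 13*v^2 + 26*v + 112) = 1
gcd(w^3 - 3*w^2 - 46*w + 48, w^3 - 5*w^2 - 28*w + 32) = w^2 - 9*w + 8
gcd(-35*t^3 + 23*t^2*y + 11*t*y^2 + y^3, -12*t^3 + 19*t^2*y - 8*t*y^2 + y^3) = -t + y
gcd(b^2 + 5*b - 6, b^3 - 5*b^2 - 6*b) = 1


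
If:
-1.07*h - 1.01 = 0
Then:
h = -0.94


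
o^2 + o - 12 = (o - 3)*(o + 4)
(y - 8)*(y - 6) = y^2 - 14*y + 48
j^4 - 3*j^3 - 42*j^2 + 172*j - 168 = (j - 6)*(j - 2)^2*(j + 7)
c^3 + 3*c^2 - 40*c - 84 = (c - 6)*(c + 2)*(c + 7)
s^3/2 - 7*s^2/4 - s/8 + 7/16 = (s/2 + 1/4)*(s - 7/2)*(s - 1/2)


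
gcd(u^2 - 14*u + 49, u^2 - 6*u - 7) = u - 7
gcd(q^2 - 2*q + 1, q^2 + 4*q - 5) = q - 1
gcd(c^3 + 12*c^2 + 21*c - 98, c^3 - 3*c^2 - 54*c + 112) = c^2 + 5*c - 14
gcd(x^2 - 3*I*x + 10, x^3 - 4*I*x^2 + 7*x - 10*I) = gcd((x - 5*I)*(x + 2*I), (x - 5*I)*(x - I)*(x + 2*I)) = x^2 - 3*I*x + 10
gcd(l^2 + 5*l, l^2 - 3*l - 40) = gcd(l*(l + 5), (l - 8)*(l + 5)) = l + 5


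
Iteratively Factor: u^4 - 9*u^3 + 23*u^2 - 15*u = (u - 5)*(u^3 - 4*u^2 + 3*u) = (u - 5)*(u - 3)*(u^2 - u) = (u - 5)*(u - 3)*(u - 1)*(u)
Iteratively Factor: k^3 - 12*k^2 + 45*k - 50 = (k - 2)*(k^2 - 10*k + 25) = (k - 5)*(k - 2)*(k - 5)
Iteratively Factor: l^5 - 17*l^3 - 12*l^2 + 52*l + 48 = (l + 2)*(l^4 - 2*l^3 - 13*l^2 + 14*l + 24) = (l - 2)*(l + 2)*(l^3 - 13*l - 12) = (l - 2)*(l + 2)*(l + 3)*(l^2 - 3*l - 4) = (l - 4)*(l - 2)*(l + 2)*(l + 3)*(l + 1)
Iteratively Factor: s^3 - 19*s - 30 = (s - 5)*(s^2 + 5*s + 6) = (s - 5)*(s + 2)*(s + 3)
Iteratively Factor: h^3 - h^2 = (h - 1)*(h^2) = h*(h - 1)*(h)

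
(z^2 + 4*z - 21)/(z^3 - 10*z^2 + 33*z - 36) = (z + 7)/(z^2 - 7*z + 12)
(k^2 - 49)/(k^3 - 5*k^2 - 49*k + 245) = 1/(k - 5)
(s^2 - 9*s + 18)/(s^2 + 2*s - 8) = (s^2 - 9*s + 18)/(s^2 + 2*s - 8)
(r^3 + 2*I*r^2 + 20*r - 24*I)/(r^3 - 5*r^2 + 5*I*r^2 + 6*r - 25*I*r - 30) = (r^2 - 4*I*r - 4)/(r^2 - r*(5 + I) + 5*I)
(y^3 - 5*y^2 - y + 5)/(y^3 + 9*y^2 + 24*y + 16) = (y^2 - 6*y + 5)/(y^2 + 8*y + 16)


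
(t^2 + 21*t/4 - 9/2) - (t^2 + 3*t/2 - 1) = 15*t/4 - 7/2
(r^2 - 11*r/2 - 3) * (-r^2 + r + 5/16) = -r^4 + 13*r^3/2 - 35*r^2/16 - 151*r/32 - 15/16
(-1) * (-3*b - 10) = 3*b + 10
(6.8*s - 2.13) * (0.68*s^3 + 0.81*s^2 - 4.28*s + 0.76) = 4.624*s^4 + 4.0596*s^3 - 30.8293*s^2 + 14.2844*s - 1.6188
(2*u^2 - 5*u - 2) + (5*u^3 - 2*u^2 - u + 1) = 5*u^3 - 6*u - 1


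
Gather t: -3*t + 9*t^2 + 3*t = 9*t^2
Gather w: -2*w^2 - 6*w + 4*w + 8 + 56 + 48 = -2*w^2 - 2*w + 112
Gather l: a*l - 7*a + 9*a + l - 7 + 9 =2*a + l*(a + 1) + 2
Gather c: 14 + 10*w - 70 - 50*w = -40*w - 56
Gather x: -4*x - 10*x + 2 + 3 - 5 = -14*x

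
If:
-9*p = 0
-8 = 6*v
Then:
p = 0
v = -4/3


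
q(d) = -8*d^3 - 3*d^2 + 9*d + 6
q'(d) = -24*d^2 - 6*d + 9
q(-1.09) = 2.99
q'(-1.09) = -12.97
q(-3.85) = 383.42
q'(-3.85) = -323.64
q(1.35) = -7.00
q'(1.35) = -42.84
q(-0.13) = 4.80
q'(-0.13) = 9.37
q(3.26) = -273.71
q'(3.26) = -265.62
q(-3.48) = 275.50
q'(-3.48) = -260.77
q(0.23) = 7.81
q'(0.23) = 6.35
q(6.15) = -1912.98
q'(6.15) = -935.64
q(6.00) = -1776.00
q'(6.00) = -891.00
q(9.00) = -5988.00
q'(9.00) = -1989.00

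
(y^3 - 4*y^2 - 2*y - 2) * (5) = 5*y^3 - 20*y^2 - 10*y - 10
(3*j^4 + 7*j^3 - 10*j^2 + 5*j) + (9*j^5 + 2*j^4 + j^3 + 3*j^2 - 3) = 9*j^5 + 5*j^4 + 8*j^3 - 7*j^2 + 5*j - 3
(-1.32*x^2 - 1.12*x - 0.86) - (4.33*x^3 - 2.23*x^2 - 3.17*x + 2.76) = -4.33*x^3 + 0.91*x^2 + 2.05*x - 3.62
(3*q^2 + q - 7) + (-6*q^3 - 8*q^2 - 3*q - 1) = -6*q^3 - 5*q^2 - 2*q - 8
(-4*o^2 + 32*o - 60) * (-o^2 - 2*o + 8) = 4*o^4 - 24*o^3 - 36*o^2 + 376*o - 480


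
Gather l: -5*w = -5*w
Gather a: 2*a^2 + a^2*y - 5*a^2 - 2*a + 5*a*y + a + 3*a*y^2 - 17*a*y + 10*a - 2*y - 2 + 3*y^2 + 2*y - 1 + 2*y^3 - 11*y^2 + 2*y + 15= a^2*(y - 3) + a*(3*y^2 - 12*y + 9) + 2*y^3 - 8*y^2 + 2*y + 12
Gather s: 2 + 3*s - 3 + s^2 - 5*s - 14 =s^2 - 2*s - 15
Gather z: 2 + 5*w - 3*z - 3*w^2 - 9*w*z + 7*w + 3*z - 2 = -3*w^2 - 9*w*z + 12*w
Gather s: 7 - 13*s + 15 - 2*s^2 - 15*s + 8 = -2*s^2 - 28*s + 30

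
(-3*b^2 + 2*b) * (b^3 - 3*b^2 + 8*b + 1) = -3*b^5 + 11*b^4 - 30*b^3 + 13*b^2 + 2*b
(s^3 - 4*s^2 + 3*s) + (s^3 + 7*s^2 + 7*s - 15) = 2*s^3 + 3*s^2 + 10*s - 15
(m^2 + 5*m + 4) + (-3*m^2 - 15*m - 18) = -2*m^2 - 10*m - 14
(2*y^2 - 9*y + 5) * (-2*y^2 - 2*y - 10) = -4*y^4 + 14*y^3 - 12*y^2 + 80*y - 50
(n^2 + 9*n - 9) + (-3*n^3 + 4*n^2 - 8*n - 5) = -3*n^3 + 5*n^2 + n - 14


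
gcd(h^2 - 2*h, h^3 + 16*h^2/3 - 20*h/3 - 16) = h - 2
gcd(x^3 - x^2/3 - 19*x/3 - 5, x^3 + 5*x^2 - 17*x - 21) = x^2 - 2*x - 3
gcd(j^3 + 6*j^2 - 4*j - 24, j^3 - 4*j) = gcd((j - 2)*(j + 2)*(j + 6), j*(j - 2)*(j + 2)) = j^2 - 4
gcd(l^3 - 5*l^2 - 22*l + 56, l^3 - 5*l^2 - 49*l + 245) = l - 7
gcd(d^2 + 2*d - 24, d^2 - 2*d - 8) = d - 4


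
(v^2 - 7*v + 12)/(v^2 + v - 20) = (v - 3)/(v + 5)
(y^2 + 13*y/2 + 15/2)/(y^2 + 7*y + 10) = (y + 3/2)/(y + 2)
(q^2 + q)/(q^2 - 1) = q/(q - 1)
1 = 1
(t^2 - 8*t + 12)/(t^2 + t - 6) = (t - 6)/(t + 3)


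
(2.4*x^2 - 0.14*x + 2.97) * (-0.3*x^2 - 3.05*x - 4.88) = -0.72*x^4 - 7.278*x^3 - 12.176*x^2 - 8.3753*x - 14.4936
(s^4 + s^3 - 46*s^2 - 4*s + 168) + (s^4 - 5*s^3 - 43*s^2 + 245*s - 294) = 2*s^4 - 4*s^3 - 89*s^2 + 241*s - 126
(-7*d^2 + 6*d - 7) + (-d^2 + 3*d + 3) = -8*d^2 + 9*d - 4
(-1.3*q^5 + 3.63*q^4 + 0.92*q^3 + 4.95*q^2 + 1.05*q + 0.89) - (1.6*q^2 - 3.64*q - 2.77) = -1.3*q^5 + 3.63*q^4 + 0.92*q^3 + 3.35*q^2 + 4.69*q + 3.66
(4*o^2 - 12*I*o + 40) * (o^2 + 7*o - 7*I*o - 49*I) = 4*o^4 + 28*o^3 - 40*I*o^3 - 44*o^2 - 280*I*o^2 - 308*o - 280*I*o - 1960*I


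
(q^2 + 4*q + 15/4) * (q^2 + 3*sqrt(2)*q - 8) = q^4 + 4*q^3 + 3*sqrt(2)*q^3 - 17*q^2/4 + 12*sqrt(2)*q^2 - 32*q + 45*sqrt(2)*q/4 - 30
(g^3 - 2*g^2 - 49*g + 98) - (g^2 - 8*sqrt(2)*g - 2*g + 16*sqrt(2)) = g^3 - 3*g^2 - 47*g + 8*sqrt(2)*g - 16*sqrt(2) + 98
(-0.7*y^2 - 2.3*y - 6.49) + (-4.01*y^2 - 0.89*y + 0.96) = -4.71*y^2 - 3.19*y - 5.53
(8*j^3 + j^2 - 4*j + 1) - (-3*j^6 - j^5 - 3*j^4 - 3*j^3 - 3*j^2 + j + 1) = 3*j^6 + j^5 + 3*j^4 + 11*j^3 + 4*j^2 - 5*j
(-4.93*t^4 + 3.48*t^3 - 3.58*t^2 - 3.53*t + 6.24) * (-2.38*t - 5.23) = 11.7334*t^5 + 17.5015*t^4 - 9.68*t^3 + 27.1248*t^2 + 3.6107*t - 32.6352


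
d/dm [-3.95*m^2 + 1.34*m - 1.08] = 1.34 - 7.9*m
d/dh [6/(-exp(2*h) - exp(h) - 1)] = (12*exp(h) + 6)*exp(h)/(exp(2*h) + exp(h) + 1)^2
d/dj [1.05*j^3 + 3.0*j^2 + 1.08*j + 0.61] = 3.15*j^2 + 6.0*j + 1.08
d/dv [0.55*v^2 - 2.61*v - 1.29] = 1.1*v - 2.61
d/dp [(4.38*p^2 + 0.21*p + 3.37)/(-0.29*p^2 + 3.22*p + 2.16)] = (14.1645*p^2 + 20.8762*p - 10.3978)/(0.0841*p^4 - 1.8676*p^3 + 9.1156*p^2 + 13.9104*p + 4.6656)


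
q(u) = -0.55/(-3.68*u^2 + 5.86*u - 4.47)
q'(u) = -0.55*(7.36*u - 5.86)/(-3.68*u^2 + 5.86*u - 4.47)^2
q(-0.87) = 0.04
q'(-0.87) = 0.04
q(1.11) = 0.22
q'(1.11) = -0.20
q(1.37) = 0.16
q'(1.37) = -0.21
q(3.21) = 0.02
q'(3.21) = -0.02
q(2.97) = 0.03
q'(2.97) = -0.02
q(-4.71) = 0.00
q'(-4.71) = 0.00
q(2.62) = 0.04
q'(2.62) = -0.04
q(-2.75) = 0.01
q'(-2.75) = 0.01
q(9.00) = 0.00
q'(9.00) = -0.00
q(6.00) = 0.01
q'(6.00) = -0.00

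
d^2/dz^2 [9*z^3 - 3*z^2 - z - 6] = 54*z - 6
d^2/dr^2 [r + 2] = 0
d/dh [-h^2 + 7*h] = 7 - 2*h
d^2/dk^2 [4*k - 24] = 0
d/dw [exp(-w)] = -exp(-w)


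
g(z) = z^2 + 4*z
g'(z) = 2*z + 4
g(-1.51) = -3.76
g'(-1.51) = 0.98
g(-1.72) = -3.92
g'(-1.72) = 0.56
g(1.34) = 7.16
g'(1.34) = 6.68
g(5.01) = 45.14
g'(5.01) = 14.02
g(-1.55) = -3.80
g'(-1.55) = 0.90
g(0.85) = 4.12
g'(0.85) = 5.70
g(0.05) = 0.20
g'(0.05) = 4.10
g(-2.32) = -3.90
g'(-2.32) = -0.64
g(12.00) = 192.00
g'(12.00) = 28.00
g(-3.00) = -3.00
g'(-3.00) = -2.00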